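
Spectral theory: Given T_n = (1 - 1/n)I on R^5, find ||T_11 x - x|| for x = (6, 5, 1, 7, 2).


T_11 x - x = (1 - 1/11)x - x = -x/11
||x|| = sqrt(115) = 10.7238
||T_11 x - x|| = ||x||/11 = 10.7238/11 = 0.9749

0.9749


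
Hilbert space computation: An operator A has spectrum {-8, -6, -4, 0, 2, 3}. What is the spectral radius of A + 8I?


Spectrum of A + 8I = {0, 2, 4, 8, 10, 11}
Spectral radius = max |lambda| over the shifted spectrum
= max(0, 2, 4, 8, 10, 11) = 11

11


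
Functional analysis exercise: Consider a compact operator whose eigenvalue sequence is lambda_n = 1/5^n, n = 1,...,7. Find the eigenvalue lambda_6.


The eigenvalue formula gives lambda_6 = 1/5^6
= 1/15625
= 6.4000e-05

6.4000e-05


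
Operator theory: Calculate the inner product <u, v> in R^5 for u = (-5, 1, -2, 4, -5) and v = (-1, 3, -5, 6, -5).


Computing the standard inner product <u, v> = sum u_i * v_i
= -5*-1 + 1*3 + -2*-5 + 4*6 + -5*-5
= 5 + 3 + 10 + 24 + 25
= 67

67


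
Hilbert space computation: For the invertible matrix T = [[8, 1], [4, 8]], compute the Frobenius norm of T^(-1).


det(T) = 8*8 - 1*4 = 60
T^(-1) = (1/60) * [[8, -1], [-4, 8]] = [[0.1333, -0.0167], [-0.0667, 0.1333]]
||T^(-1)||_F^2 = 0.1333^2 + (-0.0167)^2 + (-0.0667)^2 + 0.1333^2 = 0.0403
||T^(-1)||_F = sqrt(0.0403) = 0.2007

0.2007


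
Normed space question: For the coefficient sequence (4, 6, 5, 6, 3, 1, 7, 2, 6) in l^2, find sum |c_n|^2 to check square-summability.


sum |c_n|^2 = 4^2 + 6^2 + 5^2 + 6^2 + 3^2 + 1^2 + 7^2 + 2^2 + 6^2
= 16 + 36 + 25 + 36 + 9 + 1 + 49 + 4 + 36
= 212

212


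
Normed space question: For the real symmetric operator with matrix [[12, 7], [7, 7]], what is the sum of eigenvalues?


For a self-adjoint (symmetric) matrix, the eigenvalues are real.
The sum of eigenvalues equals the trace of the matrix.
trace = 12 + 7 = 19

19


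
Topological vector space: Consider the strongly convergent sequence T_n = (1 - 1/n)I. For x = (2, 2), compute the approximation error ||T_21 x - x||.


T_21 x - x = (1 - 1/21)x - x = -x/21
||x|| = sqrt(8) = 2.8284
||T_21 x - x|| = ||x||/21 = 2.8284/21 = 0.1347

0.1347


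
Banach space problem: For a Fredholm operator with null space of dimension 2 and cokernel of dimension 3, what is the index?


The Fredholm index is defined as ind(T) = dim(ker T) - dim(coker T)
= 2 - 3
= -1

-1


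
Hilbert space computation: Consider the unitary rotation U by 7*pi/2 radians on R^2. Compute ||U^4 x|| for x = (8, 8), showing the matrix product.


U is a rotation by theta = 7*pi/2
U^4 = rotation by 4*theta = 28*pi/2 = 0*pi/2 (mod 2*pi)
cos(0*pi/2) = 1.0000, sin(0*pi/2) = 0.0000
U^4 x = (1.0000 * 8 - 0.0000 * 8, 0.0000 * 8 + 1.0000 * 8)
= (8.0000, 8.0000)
||U^4 x|| = sqrt(8.0000^2 + 8.0000^2) = sqrt(128.0000) = 11.3137

11.3137


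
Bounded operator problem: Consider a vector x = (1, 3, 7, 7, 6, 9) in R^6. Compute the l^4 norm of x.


The l^4 norm = (sum |x_i|^4)^(1/4)
Sum of 4th powers = 1 + 81 + 2401 + 2401 + 1296 + 6561 = 12741
||x||_4 = (12741)^(1/4) = 10.6243

10.6243


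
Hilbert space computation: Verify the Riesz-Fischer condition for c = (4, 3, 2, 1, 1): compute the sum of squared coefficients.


sum |c_n|^2 = 4^2 + 3^2 + 2^2 + 1^2 + 1^2
= 16 + 9 + 4 + 1 + 1
= 31

31


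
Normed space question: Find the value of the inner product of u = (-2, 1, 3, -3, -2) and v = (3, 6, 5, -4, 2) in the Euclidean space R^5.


Computing the standard inner product <u, v> = sum u_i * v_i
= -2*3 + 1*6 + 3*5 + -3*-4 + -2*2
= -6 + 6 + 15 + 12 + -4
= 23

23


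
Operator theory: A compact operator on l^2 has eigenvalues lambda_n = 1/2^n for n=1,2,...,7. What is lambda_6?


The eigenvalue formula gives lambda_6 = 1/2^6
= 1/64
= 0.0156

0.0156


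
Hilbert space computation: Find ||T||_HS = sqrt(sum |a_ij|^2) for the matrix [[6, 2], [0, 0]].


The Hilbert-Schmidt norm is sqrt(sum of squares of all entries).
Sum of squares = 6^2 + 2^2 + 0^2 + 0^2
= 36 + 4 + 0 + 0 = 40
||T||_HS = sqrt(40) = 6.3246

6.3246


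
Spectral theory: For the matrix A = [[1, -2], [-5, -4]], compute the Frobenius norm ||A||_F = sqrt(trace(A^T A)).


||A||_F^2 = sum a_ij^2
= 1^2 + (-2)^2 + (-5)^2 + (-4)^2
= 1 + 4 + 25 + 16 = 46
||A||_F = sqrt(46) = 6.7823

6.7823


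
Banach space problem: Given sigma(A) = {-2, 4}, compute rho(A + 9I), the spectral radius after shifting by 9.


Spectrum of A + 9I = {7, 13}
Spectral radius = max |lambda| over the shifted spectrum
= max(7, 13) = 13

13


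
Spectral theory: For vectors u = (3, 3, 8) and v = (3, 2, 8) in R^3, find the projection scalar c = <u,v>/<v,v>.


Computing <u,v> = 3*3 + 3*2 + 8*8 = 79
Computing <v,v> = 3^2 + 2^2 + 8^2 = 77
Projection coefficient = 79/77 = 1.0260

1.0260


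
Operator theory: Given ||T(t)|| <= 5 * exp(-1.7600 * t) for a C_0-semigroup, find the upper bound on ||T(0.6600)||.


||T(0.6600)|| <= 5 * exp(-1.7600 * 0.6600)
= 5 * exp(-1.1616)
= 5 * 0.3130
= 1.5649

1.5649


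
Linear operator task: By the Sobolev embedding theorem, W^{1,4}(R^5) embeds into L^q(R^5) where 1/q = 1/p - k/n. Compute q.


Using the Sobolev embedding formula: 1/q = 1/p - k/n
1/q = 1/4 - 1/5 = 1/20
q = 1/(1/20) = 20

20.0000


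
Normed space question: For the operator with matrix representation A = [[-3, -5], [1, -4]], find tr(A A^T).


trace(A * A^T) = sum of squares of all entries
= (-3)^2 + (-5)^2 + 1^2 + (-4)^2
= 9 + 25 + 1 + 16
= 51

51


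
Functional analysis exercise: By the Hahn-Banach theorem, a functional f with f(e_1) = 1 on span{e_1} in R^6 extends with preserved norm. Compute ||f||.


The norm of f is given by ||f|| = sup_{||x||=1} |f(x)|.
On span{e_1}, ||e_1|| = 1, so ||f|| = |f(e_1)| / ||e_1||
= |1| / 1 = 1.0000

1.0000


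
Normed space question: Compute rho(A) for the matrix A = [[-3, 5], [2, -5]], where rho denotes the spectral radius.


For a 2x2 matrix, eigenvalues satisfy lambda^2 - (trace)*lambda + det = 0
trace = -3 + -5 = -8
det = -3*-5 - 5*2 = 5
discriminant = (-8)^2 - 4*(5) = 44
spectral radius = max |eigenvalue| = 7.3166

7.3166


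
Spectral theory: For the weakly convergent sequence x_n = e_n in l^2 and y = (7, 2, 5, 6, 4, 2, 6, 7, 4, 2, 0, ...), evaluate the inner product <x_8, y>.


x_8 = e_8 is the standard basis vector with 1 in position 8.
<x_8, y> = y_8 = 7
As n -> infinity, <x_n, y> -> 0, confirming weak convergence of (x_n) to 0.

7


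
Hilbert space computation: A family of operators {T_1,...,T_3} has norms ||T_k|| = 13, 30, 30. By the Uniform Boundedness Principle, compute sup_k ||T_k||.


By the Uniform Boundedness Principle, the supremum of norms is finite.
sup_k ||T_k|| = max(13, 30, 30) = 30

30


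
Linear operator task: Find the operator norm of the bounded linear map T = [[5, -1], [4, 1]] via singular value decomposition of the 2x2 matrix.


A^T A = [[41, -1], [-1, 2]]
trace(A^T A) = 43, det(A^T A) = 81
discriminant = 43^2 - 4*81 = 1525
Largest eigenvalue of A^T A = (trace + sqrt(disc))/2 = 41.0256
||T|| = sqrt(41.0256) = 6.4051

6.4051


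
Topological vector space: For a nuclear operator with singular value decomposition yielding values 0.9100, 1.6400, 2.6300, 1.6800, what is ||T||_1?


The nuclear norm is the sum of all singular values.
||T||_1 = 0.9100 + 1.6400 + 2.6300 + 1.6800
= 6.8600

6.8600


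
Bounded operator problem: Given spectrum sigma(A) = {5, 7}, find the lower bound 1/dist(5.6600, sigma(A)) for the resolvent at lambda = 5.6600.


dist(5.6600, {5, 7}) = min(|5.6600 - 5|, |5.6600 - 7|)
= min(0.6600, 1.3400) = 0.6600
Resolvent bound = 1/0.6600 = 1.5152

1.5152


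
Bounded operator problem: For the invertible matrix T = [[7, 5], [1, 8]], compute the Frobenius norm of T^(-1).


det(T) = 7*8 - 5*1 = 51
T^(-1) = (1/51) * [[8, -5], [-1, 7]] = [[0.1569, -0.0980], [-0.0196, 0.1373]]
||T^(-1)||_F^2 = 0.1569^2 + (-0.0980)^2 + (-0.0196)^2 + 0.1373^2 = 0.0534
||T^(-1)||_F = sqrt(0.0534) = 0.2312

0.2312


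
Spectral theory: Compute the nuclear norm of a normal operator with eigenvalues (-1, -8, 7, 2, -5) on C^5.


For a normal operator, singular values equal |eigenvalues|.
Trace norm = sum |lambda_i| = 1 + 8 + 7 + 2 + 5
= 23

23


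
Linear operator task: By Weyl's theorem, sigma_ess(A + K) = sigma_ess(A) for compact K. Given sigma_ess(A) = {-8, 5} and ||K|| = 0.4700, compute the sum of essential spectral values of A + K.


By Weyl's theorem, the essential spectrum is invariant under compact perturbations.
sigma_ess(A + K) = sigma_ess(A) = {-8, 5}
Sum = -8 + 5 = -3

-3


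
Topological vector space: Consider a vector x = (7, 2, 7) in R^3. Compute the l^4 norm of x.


The l^4 norm = (sum |x_i|^4)^(1/4)
Sum of 4th powers = 2401 + 16 + 2401 = 4818
||x||_4 = (4818)^(1/4) = 8.3314

8.3314


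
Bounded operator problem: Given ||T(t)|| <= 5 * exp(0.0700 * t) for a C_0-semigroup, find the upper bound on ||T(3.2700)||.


||T(3.2700)|| <= 5 * exp(0.0700 * 3.2700)
= 5 * exp(0.2289)
= 5 * 1.2572
= 6.2861

6.2861


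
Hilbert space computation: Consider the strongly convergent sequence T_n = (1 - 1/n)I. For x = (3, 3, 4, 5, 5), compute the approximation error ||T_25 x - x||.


T_25 x - x = (1 - 1/25)x - x = -x/25
||x|| = sqrt(84) = 9.1652
||T_25 x - x|| = ||x||/25 = 9.1652/25 = 0.3666

0.3666


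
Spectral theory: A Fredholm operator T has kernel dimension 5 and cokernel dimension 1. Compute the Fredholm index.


The Fredholm index is defined as ind(T) = dim(ker T) - dim(coker T)
= 5 - 1
= 4

4


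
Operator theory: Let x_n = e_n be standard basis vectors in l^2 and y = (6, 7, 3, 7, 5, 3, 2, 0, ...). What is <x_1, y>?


x_1 = e_1 is the standard basis vector with 1 in position 1.
<x_1, y> = y_1 = 6
As n -> infinity, <x_n, y> -> 0, confirming weak convergence of (x_n) to 0.

6


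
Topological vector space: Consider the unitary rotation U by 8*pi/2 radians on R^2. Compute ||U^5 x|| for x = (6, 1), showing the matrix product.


U is a rotation by theta = 8*pi/2
U^5 = rotation by 5*theta = 40*pi/2 = 0*pi/2 (mod 2*pi)
cos(0*pi/2) = 1.0000, sin(0*pi/2) = 0.0000
U^5 x = (1.0000 * 6 - 0.0000 * 1, 0.0000 * 6 + 1.0000 * 1)
= (6.0000, 1.0000)
||U^5 x|| = sqrt(6.0000^2 + 1.0000^2) = sqrt(37.0000) = 6.0828

6.0828


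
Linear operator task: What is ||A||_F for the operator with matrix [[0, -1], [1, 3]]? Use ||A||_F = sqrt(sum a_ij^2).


||A||_F^2 = sum a_ij^2
= 0^2 + (-1)^2 + 1^2 + 3^2
= 0 + 1 + 1 + 9 = 11
||A||_F = sqrt(11) = 3.3166

3.3166


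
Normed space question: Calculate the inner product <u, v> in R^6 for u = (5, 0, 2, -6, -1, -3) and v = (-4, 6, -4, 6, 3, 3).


Computing the standard inner product <u, v> = sum u_i * v_i
= 5*-4 + 0*6 + 2*-4 + -6*6 + -1*3 + -3*3
= -20 + 0 + -8 + -36 + -3 + -9
= -76

-76


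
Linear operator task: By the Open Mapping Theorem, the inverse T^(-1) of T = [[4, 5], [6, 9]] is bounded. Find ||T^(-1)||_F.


det(T) = 4*9 - 5*6 = 6
T^(-1) = (1/6) * [[9, -5], [-6, 4]] = [[1.5000, -0.8333], [-1.0000, 0.6667]]
||T^(-1)||_F^2 = 1.5000^2 + (-0.8333)^2 + (-1.0000)^2 + 0.6667^2 = 4.3889
||T^(-1)||_F = sqrt(4.3889) = 2.0950

2.0950


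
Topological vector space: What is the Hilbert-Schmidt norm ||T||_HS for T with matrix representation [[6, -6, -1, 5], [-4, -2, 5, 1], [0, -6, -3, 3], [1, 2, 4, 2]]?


The Hilbert-Schmidt norm is sqrt(sum of squares of all entries).
Sum of squares = 6^2 + (-6)^2 + (-1)^2 + 5^2 + (-4)^2 + (-2)^2 + 5^2 + 1^2 + 0^2 + (-6)^2 + (-3)^2 + 3^2 + 1^2 + 2^2 + 4^2 + 2^2
= 36 + 36 + 1 + 25 + 16 + 4 + 25 + 1 + 0 + 36 + 9 + 9 + 1 + 4 + 16 + 4 = 223
||T||_HS = sqrt(223) = 14.9332

14.9332


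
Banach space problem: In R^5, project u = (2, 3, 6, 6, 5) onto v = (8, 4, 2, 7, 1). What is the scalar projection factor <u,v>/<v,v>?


Computing <u,v> = 2*8 + 3*4 + 6*2 + 6*7 + 5*1 = 87
Computing <v,v> = 8^2 + 4^2 + 2^2 + 7^2 + 1^2 = 134
Projection coefficient = 87/134 = 0.6493

0.6493


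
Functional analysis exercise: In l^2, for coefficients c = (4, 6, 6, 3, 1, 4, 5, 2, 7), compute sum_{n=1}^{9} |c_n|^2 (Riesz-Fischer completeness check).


sum |c_n|^2 = 4^2 + 6^2 + 6^2 + 3^2 + 1^2 + 4^2 + 5^2 + 2^2 + 7^2
= 16 + 36 + 36 + 9 + 1 + 16 + 25 + 4 + 49
= 192

192


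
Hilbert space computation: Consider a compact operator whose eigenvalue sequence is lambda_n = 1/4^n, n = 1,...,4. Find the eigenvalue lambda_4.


The eigenvalue formula gives lambda_4 = 1/4^4
= 1/256
= 0.0039

0.0039


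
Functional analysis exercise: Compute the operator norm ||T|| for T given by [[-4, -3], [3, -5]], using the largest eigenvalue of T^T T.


A^T A = [[25, -3], [-3, 34]]
trace(A^T A) = 59, det(A^T A) = 841
discriminant = 59^2 - 4*841 = 117
Largest eigenvalue of A^T A = (trace + sqrt(disc))/2 = 34.9083
||T|| = sqrt(34.9083) = 5.9083

5.9083


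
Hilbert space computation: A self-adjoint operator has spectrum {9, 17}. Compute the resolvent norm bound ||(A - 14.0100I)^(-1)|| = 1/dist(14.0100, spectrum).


dist(14.0100, {9, 17}) = min(|14.0100 - 9|, |14.0100 - 17|)
= min(5.0100, 2.9900) = 2.9900
Resolvent bound = 1/2.9900 = 0.3344

0.3344


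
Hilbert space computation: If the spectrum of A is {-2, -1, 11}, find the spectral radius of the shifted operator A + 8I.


Spectrum of A + 8I = {6, 7, 19}
Spectral radius = max |lambda| over the shifted spectrum
= max(6, 7, 19) = 19

19


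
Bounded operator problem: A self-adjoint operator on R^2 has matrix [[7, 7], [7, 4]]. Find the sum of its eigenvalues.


For a self-adjoint (symmetric) matrix, the eigenvalues are real.
The sum of eigenvalues equals the trace of the matrix.
trace = 7 + 4 = 11

11


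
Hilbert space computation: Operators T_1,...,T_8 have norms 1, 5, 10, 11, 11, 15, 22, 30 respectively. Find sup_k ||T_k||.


By the Uniform Boundedness Principle, the supremum of norms is finite.
sup_k ||T_k|| = max(1, 5, 10, 11, 11, 15, 22, 30) = 30

30


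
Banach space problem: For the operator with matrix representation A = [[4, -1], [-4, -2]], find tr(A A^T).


trace(A * A^T) = sum of squares of all entries
= 4^2 + (-1)^2 + (-4)^2 + (-2)^2
= 16 + 1 + 16 + 4
= 37

37


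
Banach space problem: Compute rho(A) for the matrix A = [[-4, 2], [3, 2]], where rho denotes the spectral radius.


For a 2x2 matrix, eigenvalues satisfy lambda^2 - (trace)*lambda + det = 0
trace = -4 + 2 = -2
det = -4*2 - 2*3 = -14
discriminant = (-2)^2 - 4*(-14) = 60
spectral radius = max |eigenvalue| = 4.8730

4.8730


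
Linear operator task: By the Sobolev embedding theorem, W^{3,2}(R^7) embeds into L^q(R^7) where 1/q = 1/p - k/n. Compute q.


Using the Sobolev embedding formula: 1/q = 1/p - k/n
1/q = 1/2 - 3/7 = 1/14
q = 1/(1/14) = 14

14.0000


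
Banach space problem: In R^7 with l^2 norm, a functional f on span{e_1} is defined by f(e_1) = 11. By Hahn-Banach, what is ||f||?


The norm of f is given by ||f|| = sup_{||x||=1} |f(x)|.
On span{e_1}, ||e_1|| = 1, so ||f|| = |f(e_1)| / ||e_1||
= |11| / 1 = 11.0000

11.0000


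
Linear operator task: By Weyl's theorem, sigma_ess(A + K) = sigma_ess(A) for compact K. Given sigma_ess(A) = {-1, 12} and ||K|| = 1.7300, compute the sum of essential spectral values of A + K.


By Weyl's theorem, the essential spectrum is invariant under compact perturbations.
sigma_ess(A + K) = sigma_ess(A) = {-1, 12}
Sum = -1 + 12 = 11

11


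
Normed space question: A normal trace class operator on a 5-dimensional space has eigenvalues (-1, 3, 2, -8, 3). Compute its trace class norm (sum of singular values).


For a normal operator, singular values equal |eigenvalues|.
Trace norm = sum |lambda_i| = 1 + 3 + 2 + 8 + 3
= 17

17


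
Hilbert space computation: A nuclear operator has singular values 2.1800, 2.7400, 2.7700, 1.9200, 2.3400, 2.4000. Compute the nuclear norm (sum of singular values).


The nuclear norm is the sum of all singular values.
||T||_1 = 2.1800 + 2.7400 + 2.7700 + 1.9200 + 2.3400 + 2.4000
= 14.3500

14.3500


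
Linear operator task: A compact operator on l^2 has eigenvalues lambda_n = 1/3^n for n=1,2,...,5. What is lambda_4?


The eigenvalue formula gives lambda_4 = 1/3^4
= 1/81
= 0.0123

0.0123


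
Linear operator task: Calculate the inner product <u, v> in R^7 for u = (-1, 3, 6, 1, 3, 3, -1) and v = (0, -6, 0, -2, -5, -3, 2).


Computing the standard inner product <u, v> = sum u_i * v_i
= -1*0 + 3*-6 + 6*0 + 1*-2 + 3*-5 + 3*-3 + -1*2
= 0 + -18 + 0 + -2 + -15 + -9 + -2
= -46

-46


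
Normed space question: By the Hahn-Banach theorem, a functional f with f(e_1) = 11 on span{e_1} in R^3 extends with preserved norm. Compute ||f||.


The norm of f is given by ||f|| = sup_{||x||=1} |f(x)|.
On span{e_1}, ||e_1|| = 1, so ||f|| = |f(e_1)| / ||e_1||
= |11| / 1 = 11.0000

11.0000


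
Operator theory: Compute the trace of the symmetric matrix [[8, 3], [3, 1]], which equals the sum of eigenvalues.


For a self-adjoint (symmetric) matrix, the eigenvalues are real.
The sum of eigenvalues equals the trace of the matrix.
trace = 8 + 1 = 9

9


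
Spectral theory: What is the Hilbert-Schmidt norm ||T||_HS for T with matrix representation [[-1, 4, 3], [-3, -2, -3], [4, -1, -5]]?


The Hilbert-Schmidt norm is sqrt(sum of squares of all entries).
Sum of squares = (-1)^2 + 4^2 + 3^2 + (-3)^2 + (-2)^2 + (-3)^2 + 4^2 + (-1)^2 + (-5)^2
= 1 + 16 + 9 + 9 + 4 + 9 + 16 + 1 + 25 = 90
||T||_HS = sqrt(90) = 9.4868

9.4868


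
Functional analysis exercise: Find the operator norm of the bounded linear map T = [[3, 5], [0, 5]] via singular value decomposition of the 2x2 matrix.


A^T A = [[9, 15], [15, 50]]
trace(A^T A) = 59, det(A^T A) = 225
discriminant = 59^2 - 4*225 = 2581
Largest eigenvalue of A^T A = (trace + sqrt(disc))/2 = 54.9018
||T|| = sqrt(54.9018) = 7.4096

7.4096


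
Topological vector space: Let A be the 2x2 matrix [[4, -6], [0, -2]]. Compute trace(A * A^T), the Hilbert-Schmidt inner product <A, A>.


trace(A * A^T) = sum of squares of all entries
= 4^2 + (-6)^2 + 0^2 + (-2)^2
= 16 + 36 + 0 + 4
= 56

56


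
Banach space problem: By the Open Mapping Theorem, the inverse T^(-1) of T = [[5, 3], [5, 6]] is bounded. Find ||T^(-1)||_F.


det(T) = 5*6 - 3*5 = 15
T^(-1) = (1/15) * [[6, -3], [-5, 5]] = [[0.4000, -0.2000], [-0.3333, 0.3333]]
||T^(-1)||_F^2 = 0.4000^2 + (-0.2000)^2 + (-0.3333)^2 + 0.3333^2 = 0.4222
||T^(-1)||_F = sqrt(0.4222) = 0.6498

0.6498


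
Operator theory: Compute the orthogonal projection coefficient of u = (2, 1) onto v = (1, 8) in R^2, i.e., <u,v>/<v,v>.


Computing <u,v> = 2*1 + 1*8 = 10
Computing <v,v> = 1^2 + 8^2 = 65
Projection coefficient = 10/65 = 0.1538

0.1538


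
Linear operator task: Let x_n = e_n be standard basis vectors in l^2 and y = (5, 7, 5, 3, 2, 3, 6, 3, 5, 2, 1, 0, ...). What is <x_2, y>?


x_2 = e_2 is the standard basis vector with 1 in position 2.
<x_2, y> = y_2 = 7
As n -> infinity, <x_n, y> -> 0, confirming weak convergence of (x_n) to 0.

7


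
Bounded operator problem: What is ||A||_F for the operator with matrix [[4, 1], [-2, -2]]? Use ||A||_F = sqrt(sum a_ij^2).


||A||_F^2 = sum a_ij^2
= 4^2 + 1^2 + (-2)^2 + (-2)^2
= 16 + 1 + 4 + 4 = 25
||A||_F = sqrt(25) = 5.0000

5.0000


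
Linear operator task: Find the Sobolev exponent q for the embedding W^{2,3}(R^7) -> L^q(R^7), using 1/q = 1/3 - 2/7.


Using the Sobolev embedding formula: 1/q = 1/p - k/n
1/q = 1/3 - 2/7 = 1/21
q = 1/(1/21) = 21

21.0000


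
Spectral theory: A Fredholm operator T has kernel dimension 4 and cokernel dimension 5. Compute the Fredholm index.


The Fredholm index is defined as ind(T) = dim(ker T) - dim(coker T)
= 4 - 5
= -1

-1


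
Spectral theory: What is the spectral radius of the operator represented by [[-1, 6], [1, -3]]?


For a 2x2 matrix, eigenvalues satisfy lambda^2 - (trace)*lambda + det = 0
trace = -1 + -3 = -4
det = -1*-3 - 6*1 = -3
discriminant = (-4)^2 - 4*(-3) = 28
spectral radius = max |eigenvalue| = 4.6458

4.6458


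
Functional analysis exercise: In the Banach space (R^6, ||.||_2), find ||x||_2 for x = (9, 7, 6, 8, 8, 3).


The l^2 norm = (sum |x_i|^2)^(1/2)
Sum of 2th powers = 81 + 49 + 36 + 64 + 64 + 9 = 303
||x||_2 = (303)^(1/2) = 17.4069

17.4069


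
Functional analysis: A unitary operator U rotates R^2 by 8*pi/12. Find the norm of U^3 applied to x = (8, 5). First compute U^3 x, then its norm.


U is a rotation by theta = 8*pi/12
U^3 = rotation by 3*theta = 24*pi/12 = 0*pi/12 (mod 2*pi)
cos(0*pi/12) = 1.0000, sin(0*pi/12) = 0.0000
U^3 x = (1.0000 * 8 - 0.0000 * 5, 0.0000 * 8 + 1.0000 * 5)
= (8.0000, 5.0000)
||U^3 x|| = sqrt(8.0000^2 + 5.0000^2) = sqrt(89.0000) = 9.4340

9.4340


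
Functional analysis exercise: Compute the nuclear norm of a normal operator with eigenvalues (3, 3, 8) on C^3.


For a normal operator, singular values equal |eigenvalues|.
Trace norm = sum |lambda_i| = 3 + 3 + 8
= 14

14


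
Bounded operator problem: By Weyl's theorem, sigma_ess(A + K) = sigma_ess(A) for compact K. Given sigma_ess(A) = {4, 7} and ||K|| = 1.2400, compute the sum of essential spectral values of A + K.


By Weyl's theorem, the essential spectrum is invariant under compact perturbations.
sigma_ess(A + K) = sigma_ess(A) = {4, 7}
Sum = 4 + 7 = 11

11


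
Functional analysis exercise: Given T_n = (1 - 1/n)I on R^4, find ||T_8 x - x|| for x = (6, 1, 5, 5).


T_8 x - x = (1 - 1/8)x - x = -x/8
||x|| = sqrt(87) = 9.3274
||T_8 x - x|| = ||x||/8 = 9.3274/8 = 1.1659

1.1659


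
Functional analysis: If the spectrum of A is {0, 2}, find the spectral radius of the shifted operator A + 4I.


Spectrum of A + 4I = {4, 6}
Spectral radius = max |lambda| over the shifted spectrum
= max(4, 6) = 6

6


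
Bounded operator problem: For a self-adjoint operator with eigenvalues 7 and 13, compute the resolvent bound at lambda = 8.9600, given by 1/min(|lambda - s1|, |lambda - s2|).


dist(8.9600, {7, 13}) = min(|8.9600 - 7|, |8.9600 - 13|)
= min(1.9600, 4.0400) = 1.9600
Resolvent bound = 1/1.9600 = 0.5102

0.5102


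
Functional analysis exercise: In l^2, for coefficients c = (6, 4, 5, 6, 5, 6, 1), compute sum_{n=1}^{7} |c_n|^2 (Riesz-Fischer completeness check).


sum |c_n|^2 = 6^2 + 4^2 + 5^2 + 6^2 + 5^2 + 6^2 + 1^2
= 36 + 16 + 25 + 36 + 25 + 36 + 1
= 175

175


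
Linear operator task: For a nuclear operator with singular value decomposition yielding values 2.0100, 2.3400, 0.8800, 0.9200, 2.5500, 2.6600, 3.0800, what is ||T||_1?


The nuclear norm is the sum of all singular values.
||T||_1 = 2.0100 + 2.3400 + 0.8800 + 0.9200 + 2.5500 + 2.6600 + 3.0800
= 14.4400

14.4400


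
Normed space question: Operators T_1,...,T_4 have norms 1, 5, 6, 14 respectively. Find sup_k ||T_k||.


By the Uniform Boundedness Principle, the supremum of norms is finite.
sup_k ||T_k|| = max(1, 5, 6, 14) = 14

14


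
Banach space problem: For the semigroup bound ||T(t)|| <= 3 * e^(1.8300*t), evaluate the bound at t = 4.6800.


||T(4.6800)|| <= 3 * exp(1.8300 * 4.6800)
= 3 * exp(8.5644)
= 3 * 5241.6940
= 15725.0819

15725.0819


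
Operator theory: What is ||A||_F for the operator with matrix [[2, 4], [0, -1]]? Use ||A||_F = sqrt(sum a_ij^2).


||A||_F^2 = sum a_ij^2
= 2^2 + 4^2 + 0^2 + (-1)^2
= 4 + 16 + 0 + 1 = 21
||A||_F = sqrt(21) = 4.5826

4.5826


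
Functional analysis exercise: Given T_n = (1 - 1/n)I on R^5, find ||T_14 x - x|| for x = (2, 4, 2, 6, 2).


T_14 x - x = (1 - 1/14)x - x = -x/14
||x|| = sqrt(64) = 8.0000
||T_14 x - x|| = ||x||/14 = 8.0000/14 = 0.5714

0.5714


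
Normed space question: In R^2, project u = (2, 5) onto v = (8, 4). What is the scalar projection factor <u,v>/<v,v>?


Computing <u,v> = 2*8 + 5*4 = 36
Computing <v,v> = 8^2 + 4^2 = 80
Projection coefficient = 36/80 = 0.4500

0.4500


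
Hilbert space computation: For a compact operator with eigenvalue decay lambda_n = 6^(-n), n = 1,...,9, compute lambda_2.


The eigenvalue formula gives lambda_2 = 1/6^2
= 1/36
= 0.0278

0.0278


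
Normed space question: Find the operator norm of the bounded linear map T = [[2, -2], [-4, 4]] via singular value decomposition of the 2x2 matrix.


A^T A = [[20, -20], [-20, 20]]
trace(A^T A) = 40, det(A^T A) = 0
discriminant = 40^2 - 4*0 = 1600
Largest eigenvalue of A^T A = (trace + sqrt(disc))/2 = 40.0000
||T|| = sqrt(40.0000) = 6.3246

6.3246


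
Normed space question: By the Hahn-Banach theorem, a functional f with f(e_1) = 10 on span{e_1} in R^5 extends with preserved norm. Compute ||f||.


The norm of f is given by ||f|| = sup_{||x||=1} |f(x)|.
On span{e_1}, ||e_1|| = 1, so ||f|| = |f(e_1)| / ||e_1||
= |10| / 1 = 10.0000

10.0000


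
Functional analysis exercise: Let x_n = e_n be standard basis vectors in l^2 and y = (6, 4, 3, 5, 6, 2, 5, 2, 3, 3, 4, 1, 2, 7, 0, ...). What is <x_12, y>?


x_12 = e_12 is the standard basis vector with 1 in position 12.
<x_12, y> = y_12 = 1
As n -> infinity, <x_n, y> -> 0, confirming weak convergence of (x_n) to 0.

1


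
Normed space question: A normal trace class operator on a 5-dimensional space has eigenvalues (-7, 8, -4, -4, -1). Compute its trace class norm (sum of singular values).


For a normal operator, singular values equal |eigenvalues|.
Trace norm = sum |lambda_i| = 7 + 8 + 4 + 4 + 1
= 24

24


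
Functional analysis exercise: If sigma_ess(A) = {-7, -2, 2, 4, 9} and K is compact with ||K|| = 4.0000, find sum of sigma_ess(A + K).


By Weyl's theorem, the essential spectrum is invariant under compact perturbations.
sigma_ess(A + K) = sigma_ess(A) = {-7, -2, 2, 4, 9}
Sum = -7 + -2 + 2 + 4 + 9 = 6

6


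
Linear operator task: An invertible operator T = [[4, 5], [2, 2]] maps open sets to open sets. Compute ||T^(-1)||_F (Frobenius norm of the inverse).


det(T) = 4*2 - 5*2 = -2
T^(-1) = (1/-2) * [[2, -5], [-2, 4]] = [[-1.0000, 2.5000], [1.0000, -2.0000]]
||T^(-1)||_F^2 = (-1.0000)^2 + 2.5000^2 + 1.0000^2 + (-2.0000)^2 = 12.2500
||T^(-1)||_F = sqrt(12.2500) = 3.5000

3.5000


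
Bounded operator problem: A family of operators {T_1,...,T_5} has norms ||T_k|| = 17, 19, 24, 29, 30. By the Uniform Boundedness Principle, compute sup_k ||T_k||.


By the Uniform Boundedness Principle, the supremum of norms is finite.
sup_k ||T_k|| = max(17, 19, 24, 29, 30) = 30

30


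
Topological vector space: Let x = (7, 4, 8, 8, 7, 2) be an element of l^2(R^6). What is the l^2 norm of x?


The l^2 norm = (sum |x_i|^2)^(1/2)
Sum of 2th powers = 49 + 16 + 64 + 64 + 49 + 4 = 246
||x||_2 = (246)^(1/2) = 15.6844

15.6844


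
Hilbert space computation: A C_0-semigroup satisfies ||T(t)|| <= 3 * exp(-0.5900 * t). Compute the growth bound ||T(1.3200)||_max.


||T(1.3200)|| <= 3 * exp(-0.5900 * 1.3200)
= 3 * exp(-0.7788)
= 3 * 0.4590
= 1.3769

1.3769


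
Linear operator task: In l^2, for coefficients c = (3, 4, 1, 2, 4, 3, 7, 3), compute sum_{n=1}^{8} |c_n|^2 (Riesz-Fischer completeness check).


sum |c_n|^2 = 3^2 + 4^2 + 1^2 + 2^2 + 4^2 + 3^2 + 7^2 + 3^2
= 9 + 16 + 1 + 4 + 16 + 9 + 49 + 9
= 113

113


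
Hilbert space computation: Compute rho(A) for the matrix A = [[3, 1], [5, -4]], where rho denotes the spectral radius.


For a 2x2 matrix, eigenvalues satisfy lambda^2 - (trace)*lambda + det = 0
trace = 3 + -4 = -1
det = 3*-4 - 1*5 = -17
discriminant = (-1)^2 - 4*(-17) = 69
spectral radius = max |eigenvalue| = 4.6533

4.6533


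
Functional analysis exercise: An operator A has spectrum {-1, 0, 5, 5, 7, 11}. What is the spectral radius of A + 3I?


Spectrum of A + 3I = {2, 3, 8, 8, 10, 14}
Spectral radius = max |lambda| over the shifted spectrum
= max(2, 3, 8, 8, 10, 14) = 14

14


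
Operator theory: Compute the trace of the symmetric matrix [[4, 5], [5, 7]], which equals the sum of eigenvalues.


For a self-adjoint (symmetric) matrix, the eigenvalues are real.
The sum of eigenvalues equals the trace of the matrix.
trace = 4 + 7 = 11

11


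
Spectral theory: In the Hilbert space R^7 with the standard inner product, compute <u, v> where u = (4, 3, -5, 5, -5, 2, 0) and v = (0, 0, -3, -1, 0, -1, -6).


Computing the standard inner product <u, v> = sum u_i * v_i
= 4*0 + 3*0 + -5*-3 + 5*-1 + -5*0 + 2*-1 + 0*-6
= 0 + 0 + 15 + -5 + 0 + -2 + 0
= 8

8


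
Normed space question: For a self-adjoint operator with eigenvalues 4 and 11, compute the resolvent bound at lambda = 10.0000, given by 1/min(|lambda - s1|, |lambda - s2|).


dist(10.0000, {4, 11}) = min(|10.0000 - 4|, |10.0000 - 11|)
= min(6.0000, 1.0000) = 1.0000
Resolvent bound = 1/1.0000 = 1.0000

1.0000


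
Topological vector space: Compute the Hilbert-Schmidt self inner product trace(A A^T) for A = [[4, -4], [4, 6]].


trace(A * A^T) = sum of squares of all entries
= 4^2 + (-4)^2 + 4^2 + 6^2
= 16 + 16 + 16 + 36
= 84

84


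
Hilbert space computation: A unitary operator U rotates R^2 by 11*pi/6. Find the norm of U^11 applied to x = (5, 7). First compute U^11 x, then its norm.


U is a rotation by theta = 11*pi/6
U^11 = rotation by 11*theta = 121*pi/6 = 1*pi/6 (mod 2*pi)
cos(1*pi/6) = 0.8660, sin(1*pi/6) = 0.5000
U^11 x = (0.8660 * 5 - 0.5000 * 7, 0.5000 * 5 + 0.8660 * 7)
= (0.8301, 8.5622)
||U^11 x|| = sqrt(0.8301^2 + 8.5622^2) = sqrt(74.0000) = 8.6023

8.6023


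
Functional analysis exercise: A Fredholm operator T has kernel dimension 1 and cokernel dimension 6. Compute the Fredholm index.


The Fredholm index is defined as ind(T) = dim(ker T) - dim(coker T)
= 1 - 6
= -5

-5


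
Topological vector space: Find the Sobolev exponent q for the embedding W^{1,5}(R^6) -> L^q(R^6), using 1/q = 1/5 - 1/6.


Using the Sobolev embedding formula: 1/q = 1/p - k/n
1/q = 1/5 - 1/6 = 1/30
q = 1/(1/30) = 30

30.0000


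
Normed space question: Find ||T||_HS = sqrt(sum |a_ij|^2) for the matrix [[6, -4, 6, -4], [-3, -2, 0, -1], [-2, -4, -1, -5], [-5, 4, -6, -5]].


The Hilbert-Schmidt norm is sqrt(sum of squares of all entries).
Sum of squares = 6^2 + (-4)^2 + 6^2 + (-4)^2 + (-3)^2 + (-2)^2 + 0^2 + (-1)^2 + (-2)^2 + (-4)^2 + (-1)^2 + (-5)^2 + (-5)^2 + 4^2 + (-6)^2 + (-5)^2
= 36 + 16 + 36 + 16 + 9 + 4 + 0 + 1 + 4 + 16 + 1 + 25 + 25 + 16 + 36 + 25 = 266
||T||_HS = sqrt(266) = 16.3095

16.3095


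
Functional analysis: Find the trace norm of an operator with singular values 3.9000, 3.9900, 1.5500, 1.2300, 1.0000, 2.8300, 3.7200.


The nuclear norm is the sum of all singular values.
||T||_1 = 3.9000 + 3.9900 + 1.5500 + 1.2300 + 1.0000 + 2.8300 + 3.7200
= 18.2200

18.2200


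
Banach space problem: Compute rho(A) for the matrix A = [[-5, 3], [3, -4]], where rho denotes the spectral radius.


For a 2x2 matrix, eigenvalues satisfy lambda^2 - (trace)*lambda + det = 0
trace = -5 + -4 = -9
det = -5*-4 - 3*3 = 11
discriminant = (-9)^2 - 4*(11) = 37
spectral radius = max |eigenvalue| = 7.5414

7.5414


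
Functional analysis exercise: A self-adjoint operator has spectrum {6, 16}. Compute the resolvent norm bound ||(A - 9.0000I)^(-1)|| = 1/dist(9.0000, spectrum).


dist(9.0000, {6, 16}) = min(|9.0000 - 6|, |9.0000 - 16|)
= min(3.0000, 7.0000) = 3.0000
Resolvent bound = 1/3.0000 = 0.3333

0.3333


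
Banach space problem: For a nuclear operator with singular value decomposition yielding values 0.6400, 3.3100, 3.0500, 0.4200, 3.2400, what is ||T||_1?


The nuclear norm is the sum of all singular values.
||T||_1 = 0.6400 + 3.3100 + 3.0500 + 0.4200 + 3.2400
= 10.6600

10.6600


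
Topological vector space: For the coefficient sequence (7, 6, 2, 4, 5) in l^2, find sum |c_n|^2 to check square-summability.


sum |c_n|^2 = 7^2 + 6^2 + 2^2 + 4^2 + 5^2
= 49 + 36 + 4 + 16 + 25
= 130

130


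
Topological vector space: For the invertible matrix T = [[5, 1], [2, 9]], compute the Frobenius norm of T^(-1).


det(T) = 5*9 - 1*2 = 43
T^(-1) = (1/43) * [[9, -1], [-2, 5]] = [[0.2093, -0.0233], [-0.0465, 0.1163]]
||T^(-1)||_F^2 = 0.2093^2 + (-0.0233)^2 + (-0.0465)^2 + 0.1163^2 = 0.0600
||T^(-1)||_F = sqrt(0.0600) = 0.2450

0.2450


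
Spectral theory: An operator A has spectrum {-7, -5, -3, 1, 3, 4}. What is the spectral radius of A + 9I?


Spectrum of A + 9I = {2, 4, 6, 10, 12, 13}
Spectral radius = max |lambda| over the shifted spectrum
= max(2, 4, 6, 10, 12, 13) = 13

13


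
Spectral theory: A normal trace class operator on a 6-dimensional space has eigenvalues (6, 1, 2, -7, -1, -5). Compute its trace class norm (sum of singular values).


For a normal operator, singular values equal |eigenvalues|.
Trace norm = sum |lambda_i| = 6 + 1 + 2 + 7 + 1 + 5
= 22

22


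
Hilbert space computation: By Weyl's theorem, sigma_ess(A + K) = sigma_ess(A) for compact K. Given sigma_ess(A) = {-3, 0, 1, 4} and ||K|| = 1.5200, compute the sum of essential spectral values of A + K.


By Weyl's theorem, the essential spectrum is invariant under compact perturbations.
sigma_ess(A + K) = sigma_ess(A) = {-3, 0, 1, 4}
Sum = -3 + 0 + 1 + 4 = 2

2


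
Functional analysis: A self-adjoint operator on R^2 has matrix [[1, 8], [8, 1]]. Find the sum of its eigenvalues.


For a self-adjoint (symmetric) matrix, the eigenvalues are real.
The sum of eigenvalues equals the trace of the matrix.
trace = 1 + 1 = 2

2


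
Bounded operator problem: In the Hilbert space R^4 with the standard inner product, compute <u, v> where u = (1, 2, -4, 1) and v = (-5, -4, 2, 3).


Computing the standard inner product <u, v> = sum u_i * v_i
= 1*-5 + 2*-4 + -4*2 + 1*3
= -5 + -8 + -8 + 3
= -18

-18


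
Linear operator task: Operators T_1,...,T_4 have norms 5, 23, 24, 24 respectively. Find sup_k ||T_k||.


By the Uniform Boundedness Principle, the supremum of norms is finite.
sup_k ||T_k|| = max(5, 23, 24, 24) = 24

24


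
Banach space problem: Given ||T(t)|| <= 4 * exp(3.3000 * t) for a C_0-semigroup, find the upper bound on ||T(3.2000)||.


||T(3.2000)|| <= 4 * exp(3.3000 * 3.2000)
= 4 * exp(10.5600)
= 4 * 38561.1279
= 154244.5118

154244.5118


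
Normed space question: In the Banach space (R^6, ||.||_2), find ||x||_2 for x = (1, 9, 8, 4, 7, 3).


The l^2 norm = (sum |x_i|^2)^(1/2)
Sum of 2th powers = 1 + 81 + 64 + 16 + 49 + 9 = 220
||x||_2 = (220)^(1/2) = 14.8324

14.8324


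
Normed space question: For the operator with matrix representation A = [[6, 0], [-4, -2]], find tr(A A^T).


trace(A * A^T) = sum of squares of all entries
= 6^2 + 0^2 + (-4)^2 + (-2)^2
= 36 + 0 + 16 + 4
= 56

56


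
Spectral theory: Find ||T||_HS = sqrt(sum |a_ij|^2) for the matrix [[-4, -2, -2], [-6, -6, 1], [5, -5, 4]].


The Hilbert-Schmidt norm is sqrt(sum of squares of all entries).
Sum of squares = (-4)^2 + (-2)^2 + (-2)^2 + (-6)^2 + (-6)^2 + 1^2 + 5^2 + (-5)^2 + 4^2
= 16 + 4 + 4 + 36 + 36 + 1 + 25 + 25 + 16 = 163
||T||_HS = sqrt(163) = 12.7671

12.7671


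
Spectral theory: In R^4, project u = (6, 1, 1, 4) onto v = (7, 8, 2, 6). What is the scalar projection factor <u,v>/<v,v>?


Computing <u,v> = 6*7 + 1*8 + 1*2 + 4*6 = 76
Computing <v,v> = 7^2 + 8^2 + 2^2 + 6^2 = 153
Projection coefficient = 76/153 = 0.4967

0.4967


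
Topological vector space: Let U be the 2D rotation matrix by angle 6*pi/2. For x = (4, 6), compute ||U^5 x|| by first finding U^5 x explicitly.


U is a rotation by theta = 6*pi/2
U^5 = rotation by 5*theta = 30*pi/2 = 2*pi/2 (mod 2*pi)
cos(2*pi/2) = -1.0000, sin(2*pi/2) = 0.0000
U^5 x = (-1.0000 * 4 - 0.0000 * 6, 0.0000 * 4 + -1.0000 * 6)
= (-4.0000, -6.0000)
||U^5 x|| = sqrt((-4.0000)^2 + (-6.0000)^2) = sqrt(52.0000) = 7.2111

7.2111


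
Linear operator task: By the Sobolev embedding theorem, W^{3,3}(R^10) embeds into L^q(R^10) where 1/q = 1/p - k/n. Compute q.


Using the Sobolev embedding formula: 1/q = 1/p - k/n
1/q = 1/3 - 3/10 = 1/30
q = 1/(1/30) = 30

30.0000


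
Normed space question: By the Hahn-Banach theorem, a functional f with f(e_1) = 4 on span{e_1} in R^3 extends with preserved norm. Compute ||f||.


The norm of f is given by ||f|| = sup_{||x||=1} |f(x)|.
On span{e_1}, ||e_1|| = 1, so ||f|| = |f(e_1)| / ||e_1||
= |4| / 1 = 4.0000

4.0000


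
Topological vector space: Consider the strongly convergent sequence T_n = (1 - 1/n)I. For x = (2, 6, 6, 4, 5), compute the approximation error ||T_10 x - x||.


T_10 x - x = (1 - 1/10)x - x = -x/10
||x|| = sqrt(117) = 10.8167
||T_10 x - x|| = ||x||/10 = 10.8167/10 = 1.0817

1.0817


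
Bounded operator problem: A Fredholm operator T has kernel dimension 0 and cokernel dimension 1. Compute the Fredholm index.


The Fredholm index is defined as ind(T) = dim(ker T) - dim(coker T)
= 0 - 1
= -1

-1


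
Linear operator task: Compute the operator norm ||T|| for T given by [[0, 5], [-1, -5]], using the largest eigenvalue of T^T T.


A^T A = [[1, 5], [5, 50]]
trace(A^T A) = 51, det(A^T A) = 25
discriminant = 51^2 - 4*25 = 2501
Largest eigenvalue of A^T A = (trace + sqrt(disc))/2 = 50.5050
||T|| = sqrt(50.5050) = 7.1067

7.1067


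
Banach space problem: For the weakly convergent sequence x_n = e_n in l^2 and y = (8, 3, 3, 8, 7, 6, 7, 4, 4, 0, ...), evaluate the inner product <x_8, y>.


x_8 = e_8 is the standard basis vector with 1 in position 8.
<x_8, y> = y_8 = 4
As n -> infinity, <x_n, y> -> 0, confirming weak convergence of (x_n) to 0.

4


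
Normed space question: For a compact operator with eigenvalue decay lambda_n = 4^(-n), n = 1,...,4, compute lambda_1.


The eigenvalue formula gives lambda_1 = 1/4^1
= 1/4
= 0.2500

0.2500


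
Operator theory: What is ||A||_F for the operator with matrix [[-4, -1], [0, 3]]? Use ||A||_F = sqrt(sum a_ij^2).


||A||_F^2 = sum a_ij^2
= (-4)^2 + (-1)^2 + 0^2 + 3^2
= 16 + 1 + 0 + 9 = 26
||A||_F = sqrt(26) = 5.0990

5.0990


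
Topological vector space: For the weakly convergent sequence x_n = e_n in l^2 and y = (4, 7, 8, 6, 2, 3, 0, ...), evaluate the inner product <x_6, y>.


x_6 = e_6 is the standard basis vector with 1 in position 6.
<x_6, y> = y_6 = 3
As n -> infinity, <x_n, y> -> 0, confirming weak convergence of (x_n) to 0.

3


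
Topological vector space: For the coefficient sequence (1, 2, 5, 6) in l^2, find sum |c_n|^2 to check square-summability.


sum |c_n|^2 = 1^2 + 2^2 + 5^2 + 6^2
= 1 + 4 + 25 + 36
= 66

66


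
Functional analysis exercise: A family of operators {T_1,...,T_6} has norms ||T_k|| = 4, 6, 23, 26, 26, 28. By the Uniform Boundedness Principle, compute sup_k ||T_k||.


By the Uniform Boundedness Principle, the supremum of norms is finite.
sup_k ||T_k|| = max(4, 6, 23, 26, 26, 28) = 28

28


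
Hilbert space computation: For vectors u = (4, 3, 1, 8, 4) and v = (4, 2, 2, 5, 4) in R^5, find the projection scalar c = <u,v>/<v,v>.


Computing <u,v> = 4*4 + 3*2 + 1*2 + 8*5 + 4*4 = 80
Computing <v,v> = 4^2 + 2^2 + 2^2 + 5^2 + 4^2 = 65
Projection coefficient = 80/65 = 1.2308

1.2308


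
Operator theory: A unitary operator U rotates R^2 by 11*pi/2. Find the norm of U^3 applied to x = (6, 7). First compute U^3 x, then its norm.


U is a rotation by theta = 11*pi/2
U^3 = rotation by 3*theta = 33*pi/2 = 1*pi/2 (mod 2*pi)
cos(1*pi/2) = 0.0000, sin(1*pi/2) = 1.0000
U^3 x = (0.0000 * 6 - 1.0000 * 7, 1.0000 * 6 + 0.0000 * 7)
= (-7.0000, 6.0000)
||U^3 x|| = sqrt((-7.0000)^2 + 6.0000^2) = sqrt(85.0000) = 9.2195

9.2195


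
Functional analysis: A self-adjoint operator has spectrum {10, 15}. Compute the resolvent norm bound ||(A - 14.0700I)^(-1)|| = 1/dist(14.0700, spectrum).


dist(14.0700, {10, 15}) = min(|14.0700 - 10|, |14.0700 - 15|)
= min(4.0700, 0.9300) = 0.9300
Resolvent bound = 1/0.9300 = 1.0753

1.0753


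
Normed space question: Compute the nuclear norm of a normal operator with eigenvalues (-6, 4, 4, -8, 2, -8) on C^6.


For a normal operator, singular values equal |eigenvalues|.
Trace norm = sum |lambda_i| = 6 + 4 + 4 + 8 + 2 + 8
= 32

32


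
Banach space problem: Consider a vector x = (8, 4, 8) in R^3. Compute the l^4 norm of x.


The l^4 norm = (sum |x_i|^4)^(1/4)
Sum of 4th powers = 4096 + 256 + 4096 = 8448
||x||_4 = (8448)^(1/4) = 9.5871

9.5871


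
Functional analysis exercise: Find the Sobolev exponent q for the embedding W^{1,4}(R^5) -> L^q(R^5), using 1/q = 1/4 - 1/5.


Using the Sobolev embedding formula: 1/q = 1/p - k/n
1/q = 1/4 - 1/5 = 1/20
q = 1/(1/20) = 20

20.0000
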